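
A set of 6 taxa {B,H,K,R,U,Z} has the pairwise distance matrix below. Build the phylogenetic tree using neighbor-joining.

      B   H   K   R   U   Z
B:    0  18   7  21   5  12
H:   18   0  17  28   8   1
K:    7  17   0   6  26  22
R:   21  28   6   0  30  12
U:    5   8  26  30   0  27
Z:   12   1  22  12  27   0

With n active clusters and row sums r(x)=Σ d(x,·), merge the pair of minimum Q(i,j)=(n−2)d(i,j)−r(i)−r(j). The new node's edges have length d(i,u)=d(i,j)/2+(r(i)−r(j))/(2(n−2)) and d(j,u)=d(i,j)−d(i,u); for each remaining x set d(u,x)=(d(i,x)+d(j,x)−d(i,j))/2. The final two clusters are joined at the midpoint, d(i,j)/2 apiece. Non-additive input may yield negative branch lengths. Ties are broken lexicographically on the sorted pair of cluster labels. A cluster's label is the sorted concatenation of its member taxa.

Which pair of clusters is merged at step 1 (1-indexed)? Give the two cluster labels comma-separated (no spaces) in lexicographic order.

iteration 1: select K,R (d=6, Q=-151); attach at lengths (5/8, 43/8); label the merged cluster KR
  updated: d(B,KR)=11, d(H,KR)=39/2, d(KR,U)=25, d(KR,Z)=14
iteration 2: select H,Z (d=1, Q=-195/2); attach at lengths (-3/4, 7/4); label the merged cluster HZ
  updated: d(B,HZ)=29/2, d(HZ,KR)=65/4, d(HZ,U)=17
iteration 3: select B,U (d=5, Q=-135/2); attach at lengths (-13/8, 53/8); label the merged cluster BU
  updated: d(BU,HZ)=53/4, d(BU,KR)=31/2
iteration 4: select BU,HZ (d=53/4, Q=-45); attach at lengths (25/4, 7); label the merged cluster BHUZ
  updated: d(BHUZ,KR)=37/4
iteration 5: select BHUZ,KR (d=37/4); attach at lengths (37/8, 37/8); label the merged cluster BHKRUZ
final tree: (((B:-13/8,U:53/8):25/4,(H:-3/4,Z:7/4):7):37/8,(K:5/8,R:43/8):37/8)
total length: 69/2

K,R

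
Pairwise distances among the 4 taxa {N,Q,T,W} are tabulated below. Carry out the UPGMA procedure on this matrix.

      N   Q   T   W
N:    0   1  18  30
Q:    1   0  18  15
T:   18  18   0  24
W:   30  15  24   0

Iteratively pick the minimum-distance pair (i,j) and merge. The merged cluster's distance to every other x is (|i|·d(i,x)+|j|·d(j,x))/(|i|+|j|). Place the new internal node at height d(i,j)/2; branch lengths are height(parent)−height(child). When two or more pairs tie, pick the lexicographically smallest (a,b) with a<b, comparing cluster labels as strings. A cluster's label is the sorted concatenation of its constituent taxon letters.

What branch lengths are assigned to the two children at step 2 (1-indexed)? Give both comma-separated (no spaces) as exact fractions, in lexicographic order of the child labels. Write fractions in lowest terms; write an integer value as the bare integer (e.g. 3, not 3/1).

step 1: merge (N,Q) at d=1; branch lengths N→1/2, Q→1/2; new cluster NQ
  updated: d(NQ,T)=18, d(NQ,W)=45/2
step 2: merge (NQ,T) at d=18; branch lengths NQ→17/2, T→9; new cluster NQT
  updated: d(NQT,W)=23
step 3: merge (NQT,W) at d=23; branch lengths NQT→5/2, W→23/2; new cluster NQTW
final tree: (((N:1/2,Q:1/2):17/2,T:9):5/2,W:23/2)
total length: 65/2

17/2,9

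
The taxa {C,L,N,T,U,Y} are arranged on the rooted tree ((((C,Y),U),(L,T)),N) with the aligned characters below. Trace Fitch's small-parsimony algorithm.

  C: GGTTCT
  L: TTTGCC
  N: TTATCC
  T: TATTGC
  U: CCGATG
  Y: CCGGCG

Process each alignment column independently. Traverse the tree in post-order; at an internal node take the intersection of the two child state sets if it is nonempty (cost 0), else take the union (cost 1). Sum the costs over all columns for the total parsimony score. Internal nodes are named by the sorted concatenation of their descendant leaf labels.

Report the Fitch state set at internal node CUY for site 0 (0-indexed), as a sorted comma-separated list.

CY@0: {G} ∪ {C} = {C,G} (union, +1)
CUY@0: {C,G} ∩ {C} = {C} (intersection, +0)
LT@0: {T} ∩ {T} = {T} (intersection, +0)
CLTUY@0: {C} ∪ {T} = {C,T} (union, +1)
CLNTUY@0: {C,T} ∩ {T} = {T} (intersection, +0)
CY@1: {G} ∪ {C} = {C,G} (union, +1)
CUY@1: {C,G} ∩ {C} = {C} (intersection, +0)
LT@1: {T} ∪ {A} = {A,T} (union, +1)
CLTUY@1: {C} ∪ {A,T} = {A,C,T} (union, +1)
CLNTUY@1: {A,C,T} ∩ {T} = {T} (intersection, +0)
CY@2: {T} ∪ {G} = {G,T} (union, +1)
CUY@2: {G,T} ∩ {G} = {G} (intersection, +0)
LT@2: {T} ∩ {T} = {T} (intersection, +0)
CLTUY@2: {G} ∪ {T} = {G,T} (union, +1)
CLNTUY@2: {G,T} ∪ {A} = {A,G,T} (union, +1)
CY@3: {T} ∪ {G} = {G,T} (union, +1)
CUY@3: {G,T} ∪ {A} = {A,G,T} (union, +1)
LT@3: {G} ∪ {T} = {G,T} (union, +1)
CLTUY@3: {A,G,T} ∩ {G,T} = {G,T} (intersection, +0)
CLNTUY@3: {G,T} ∩ {T} = {T} (intersection, +0)
CY@4: {C} ∩ {C} = {C} (intersection, +0)
CUY@4: {C} ∪ {T} = {C,T} (union, +1)
LT@4: {C} ∪ {G} = {C,G} (union, +1)
CLTUY@4: {C,T} ∩ {C,G} = {C} (intersection, +0)
CLNTUY@4: {C} ∩ {C} = {C} (intersection, +0)
CY@5: {T} ∪ {G} = {G,T} (union, +1)
CUY@5: {G,T} ∩ {G} = {G} (intersection, +0)
LT@5: {C} ∩ {C} = {C} (intersection, +0)
CLTUY@5: {G} ∪ {C} = {C,G} (union, +1)
CLNTUY@5: {C,G} ∩ {C} = {C} (intersection, +0)
per-site changes: [2, 3, 3, 3, 2, 2]; total = 15

C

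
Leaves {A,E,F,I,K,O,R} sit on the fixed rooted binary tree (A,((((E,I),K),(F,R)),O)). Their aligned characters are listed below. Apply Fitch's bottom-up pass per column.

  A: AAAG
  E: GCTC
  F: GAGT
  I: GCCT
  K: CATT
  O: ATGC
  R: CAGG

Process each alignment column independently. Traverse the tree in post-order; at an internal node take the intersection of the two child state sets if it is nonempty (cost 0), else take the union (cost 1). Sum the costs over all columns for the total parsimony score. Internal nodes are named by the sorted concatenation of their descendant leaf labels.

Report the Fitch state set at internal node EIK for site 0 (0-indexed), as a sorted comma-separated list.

C,G

EI@0: {G} ∩ {G} = {G} (intersection, +0)
EIK@0: {G} ∪ {C} = {C,G} (union, +1)
FR@0: {G} ∪ {C} = {C,G} (union, +1)
EFIKR@0: {C,G} ∩ {C,G} = {C,G} (intersection, +0)
EFIKOR@0: {C,G} ∪ {A} = {A,C,G} (union, +1)
AEFIKOR@0: {A} ∩ {A,C,G} = {A} (intersection, +0)
EI@1: {C} ∩ {C} = {C} (intersection, +0)
EIK@1: {C} ∪ {A} = {A,C} (union, +1)
FR@1: {A} ∩ {A} = {A} (intersection, +0)
EFIKR@1: {A,C} ∩ {A} = {A} (intersection, +0)
EFIKOR@1: {A} ∪ {T} = {A,T} (union, +1)
AEFIKOR@1: {A} ∩ {A,T} = {A} (intersection, +0)
EI@2: {T} ∪ {C} = {C,T} (union, +1)
EIK@2: {C,T} ∩ {T} = {T} (intersection, +0)
FR@2: {G} ∩ {G} = {G} (intersection, +0)
EFIKR@2: {T} ∪ {G} = {G,T} (union, +1)
EFIKOR@2: {G,T} ∩ {G} = {G} (intersection, +0)
AEFIKOR@2: {A} ∪ {G} = {A,G} (union, +1)
EI@3: {C} ∪ {T} = {C,T} (union, +1)
EIK@3: {C,T} ∩ {T} = {T} (intersection, +0)
FR@3: {T} ∪ {G} = {G,T} (union, +1)
EFIKR@3: {T} ∩ {G,T} = {T} (intersection, +0)
EFIKOR@3: {T} ∪ {C} = {C,T} (union, +1)
AEFIKOR@3: {G} ∪ {C,T} = {C,G,T} (union, +1)
per-site changes: [3, 2, 3, 4]; total = 12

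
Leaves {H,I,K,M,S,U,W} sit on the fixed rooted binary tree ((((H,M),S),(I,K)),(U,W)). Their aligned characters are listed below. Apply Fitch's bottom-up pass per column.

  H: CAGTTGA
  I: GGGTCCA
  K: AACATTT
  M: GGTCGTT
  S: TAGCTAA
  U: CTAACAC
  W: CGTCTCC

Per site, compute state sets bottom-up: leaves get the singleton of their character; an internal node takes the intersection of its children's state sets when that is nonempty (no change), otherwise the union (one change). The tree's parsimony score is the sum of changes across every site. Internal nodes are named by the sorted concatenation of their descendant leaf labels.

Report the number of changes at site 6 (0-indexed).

[col 0] HM: children H:{C}, M:{G} ∪→ {C,G}; cost 1
[col 0] HMS: children HM:{C,G}, S:{T} ∪→ {C,G,T}; cost 1
[col 0] IK: children I:{G}, K:{A} ∪→ {A,G}; cost 1
[col 0] HIKMS: children HMS:{C,G,T}, IK:{A,G} ∩→ {G}; cost 0
[col 0] UW: children U:{C}, W:{C} ∩→ {C}; cost 0
[col 0] HIKMSUW: children HIKMS:{G}, UW:{C} ∪→ {C,G}; cost 1
[col 1] HM: children H:{A}, M:{G} ∪→ {A,G}; cost 1
[col 1] HMS: children HM:{A,G}, S:{A} ∩→ {A}; cost 0
[col 1] IK: children I:{G}, K:{A} ∪→ {A,G}; cost 1
[col 1] HIKMS: children HMS:{A}, IK:{A,G} ∩→ {A}; cost 0
[col 1] UW: children U:{T}, W:{G} ∪→ {G,T}; cost 1
[col 1] HIKMSUW: children HIKMS:{A}, UW:{G,T} ∪→ {A,G,T}; cost 1
[col 2] HM: children H:{G}, M:{T} ∪→ {G,T}; cost 1
[col 2] HMS: children HM:{G,T}, S:{G} ∩→ {G}; cost 0
[col 2] IK: children I:{G}, K:{C} ∪→ {C,G}; cost 1
[col 2] HIKMS: children HMS:{G}, IK:{C,G} ∩→ {G}; cost 0
[col 2] UW: children U:{A}, W:{T} ∪→ {A,T}; cost 1
[col 2] HIKMSUW: children HIKMS:{G}, UW:{A,T} ∪→ {A,G,T}; cost 1
[col 3] HM: children H:{T}, M:{C} ∪→ {C,T}; cost 1
[col 3] HMS: children HM:{C,T}, S:{C} ∩→ {C}; cost 0
[col 3] IK: children I:{T}, K:{A} ∪→ {A,T}; cost 1
[col 3] HIKMS: children HMS:{C}, IK:{A,T} ∪→ {A,C,T}; cost 1
[col 3] UW: children U:{A}, W:{C} ∪→ {A,C}; cost 1
[col 3] HIKMSUW: children HIKMS:{A,C,T}, UW:{A,C} ∩→ {A,C}; cost 0
[col 4] HM: children H:{T}, M:{G} ∪→ {G,T}; cost 1
[col 4] HMS: children HM:{G,T}, S:{T} ∩→ {T}; cost 0
[col 4] IK: children I:{C}, K:{T} ∪→ {C,T}; cost 1
[col 4] HIKMS: children HMS:{T}, IK:{C,T} ∩→ {T}; cost 0
[col 4] UW: children U:{C}, W:{T} ∪→ {C,T}; cost 1
[col 4] HIKMSUW: children HIKMS:{T}, UW:{C,T} ∩→ {T}; cost 0
[col 5] HM: children H:{G}, M:{T} ∪→ {G,T}; cost 1
[col 5] HMS: children HM:{G,T}, S:{A} ∪→ {A,G,T}; cost 1
[col 5] IK: children I:{C}, K:{T} ∪→ {C,T}; cost 1
[col 5] HIKMS: children HMS:{A,G,T}, IK:{C,T} ∩→ {T}; cost 0
[col 5] UW: children U:{A}, W:{C} ∪→ {A,C}; cost 1
[col 5] HIKMSUW: children HIKMS:{T}, UW:{A,C} ∪→ {A,C,T}; cost 1
[col 6] HM: children H:{A}, M:{T} ∪→ {A,T}; cost 1
[col 6] HMS: children HM:{A,T}, S:{A} ∩→ {A}; cost 0
[col 6] IK: children I:{A}, K:{T} ∪→ {A,T}; cost 1
[col 6] HIKMS: children HMS:{A}, IK:{A,T} ∩→ {A}; cost 0
[col 6] UW: children U:{C}, W:{C} ∩→ {C}; cost 0
[col 6] HIKMSUW: children HIKMS:{A}, UW:{C} ∪→ {A,C}; cost 1
per-site changes: [4, 4, 4, 4, 3, 5, 3]; total = 27

3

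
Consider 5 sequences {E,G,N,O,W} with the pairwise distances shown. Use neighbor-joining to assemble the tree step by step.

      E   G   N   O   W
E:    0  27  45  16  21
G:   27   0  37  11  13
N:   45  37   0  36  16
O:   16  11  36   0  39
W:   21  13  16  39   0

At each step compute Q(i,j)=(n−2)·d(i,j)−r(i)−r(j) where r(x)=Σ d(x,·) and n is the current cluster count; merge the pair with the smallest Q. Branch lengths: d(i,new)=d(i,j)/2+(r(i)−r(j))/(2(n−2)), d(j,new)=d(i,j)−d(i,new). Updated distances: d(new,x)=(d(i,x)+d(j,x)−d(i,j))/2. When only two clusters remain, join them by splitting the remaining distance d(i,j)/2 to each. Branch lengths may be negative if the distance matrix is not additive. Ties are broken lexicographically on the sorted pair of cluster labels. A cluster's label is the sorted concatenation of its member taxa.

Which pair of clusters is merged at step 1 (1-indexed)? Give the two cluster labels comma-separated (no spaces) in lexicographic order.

iteration 1: select N,W (d=16, Q=-175); attach at lengths (31/2, 1/2); label the merged cluster NW
  updated: d(E,NW)=25, d(G,NW)=17, d(NW,O)=59/2
iteration 2: select E,O (d=16, Q=-185/2); attach at lengths (87/8, 41/8); label the merged cluster EO
  updated: d(EO,G)=11, d(EO,NW)=77/4
iteration 3: select EO,G (d=11, Q=-189/4); attach at lengths (53/8, 35/8); label the merged cluster EGO
  updated: d(EGO,NW)=101/8
iteration 4: select EGO,NW (d=101/8); attach at lengths (101/16, 101/16); label the merged cluster EGNOW
final tree: (((E:87/8,O:41/8):53/8,G:35/8):101/16,(N:31/2,W:1/2):101/16)
total length: 445/8

N,W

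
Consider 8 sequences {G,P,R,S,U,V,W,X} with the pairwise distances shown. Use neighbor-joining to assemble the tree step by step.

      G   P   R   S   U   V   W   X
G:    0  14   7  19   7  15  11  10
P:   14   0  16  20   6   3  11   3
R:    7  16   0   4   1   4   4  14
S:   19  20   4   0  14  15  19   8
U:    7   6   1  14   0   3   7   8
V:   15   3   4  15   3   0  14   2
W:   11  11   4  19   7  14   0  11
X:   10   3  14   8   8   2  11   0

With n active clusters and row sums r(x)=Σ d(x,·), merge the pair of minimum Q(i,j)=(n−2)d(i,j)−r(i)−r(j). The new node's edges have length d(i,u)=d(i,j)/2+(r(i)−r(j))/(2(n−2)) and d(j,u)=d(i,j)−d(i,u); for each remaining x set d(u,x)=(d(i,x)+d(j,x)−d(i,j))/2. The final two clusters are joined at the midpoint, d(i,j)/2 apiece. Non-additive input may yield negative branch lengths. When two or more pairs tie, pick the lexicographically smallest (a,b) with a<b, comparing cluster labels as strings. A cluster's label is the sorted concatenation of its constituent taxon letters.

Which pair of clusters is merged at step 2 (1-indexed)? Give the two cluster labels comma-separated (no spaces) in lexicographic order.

P,V

step 1: merge (R,S) at d=4, Q=-125; branch lengths R→-25/12, S→73/12; new cluster RS
  updated: d(G,RS)=11, d(P,RS)=16, d(RS,U)=11/2, d(RS,V)=15/2, d(RS,W)=19/2, d(RS,X)=9
step 2: merge (P,V) at d=3, Q=-165/2; branch lengths P→47/20, V→13/20; new cluster PV
  updated: d(G,PV)=13, d(PV,RS)=41/4, d(PV,U)=3, d(PV,W)=11, d(PV,X)=1
step 3: merge (PV,X) at d=1, Q=-293/4; branch lengths PV→13/32, X→19/32; new cluster PVX
  updated: d(G,PVX)=11, d(PVX,RS)=73/8, d(PVX,U)=5, d(PVX,W)=21/2
step 4: merge (PVX,U) at d=5, Q=-361/8; branch lengths PVX→209/48, U→31/48; new cluster PUVX
  updated: d(G,PUVX)=13/2, d(PUVX,RS)=77/16, d(PUVX,W)=25/4
step 5: merge (G,W) at d=11, Q=-133/4; branch lengths G→95/16, W→81/16; new cluster GW
  updated: d(GW,PUVX)=7/8, d(GW,RS)=19/4
step 6: merge (GW,PUVX) at d=7/8, Q=-167/16; branch lengths GW→13/32, PUVX→15/32; new cluster GPUVWX
  updated: d(GPUVWX,RS)=139/32
step 7: merge (GPUVWX,RS) at d=139/32; branch lengths GPUVWX→139/64, RS→139/64; new cluster GPRSUVWX
final tree: (((G:95/16,W:81/16):13/32,(((P:47/20,V:13/20):13/32,X:19/32):209/48,U:31/48):15/32):139/64,(R:-25/12,S:73/12):139/64)
total length: 935/32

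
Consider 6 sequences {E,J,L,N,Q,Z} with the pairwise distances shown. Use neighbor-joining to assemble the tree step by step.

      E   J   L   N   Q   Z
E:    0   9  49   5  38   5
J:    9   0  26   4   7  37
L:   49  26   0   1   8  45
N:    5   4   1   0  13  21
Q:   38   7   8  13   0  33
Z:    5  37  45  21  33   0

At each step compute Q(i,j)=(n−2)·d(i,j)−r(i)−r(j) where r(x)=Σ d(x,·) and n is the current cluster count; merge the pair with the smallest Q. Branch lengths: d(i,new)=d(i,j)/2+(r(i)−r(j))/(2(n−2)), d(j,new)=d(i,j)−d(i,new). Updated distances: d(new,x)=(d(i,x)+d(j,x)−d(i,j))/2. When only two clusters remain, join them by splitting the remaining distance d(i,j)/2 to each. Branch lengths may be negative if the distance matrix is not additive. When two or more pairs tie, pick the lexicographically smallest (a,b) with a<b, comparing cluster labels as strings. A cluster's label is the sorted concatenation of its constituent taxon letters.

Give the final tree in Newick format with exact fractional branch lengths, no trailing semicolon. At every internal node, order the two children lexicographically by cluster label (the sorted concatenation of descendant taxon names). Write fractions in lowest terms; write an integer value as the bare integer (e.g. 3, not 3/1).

1. join E+Z (d=5, Q=-227) ⇒ EZ; edges |E|=-15/8, |Z|=55/8
  updated: d(EZ,J)=41/2, d(EZ,L)=89/2, d(EZ,N)=21/2, d(EZ,Q)=33
2. join L+Q (d=8, Q=-233/2) ⇒ LQ; edges |L|=85/12, |Q|=11/12
  updated: d(EZ,LQ)=139/4, d(J,LQ)=25/2, d(LQ,N)=3
3. join EZ+N (d=21/2, Q=-249/4) ⇒ ENZ; edges |EZ|=277/16, |N|=-109/16
  updated: d(ENZ,J)=7, d(ENZ,LQ)=109/8
4. join ENZ+J (d=7, Q=-265/8) ⇒ EJNZ; edges |ENZ|=65/16, |J|=47/16
  updated: d(EJNZ,LQ)=153/16
5. join EJNZ+LQ (d=153/16) ⇒ EJLNQZ; edges |EJNZ|=153/32, |LQ|=153/32
final tree: ((((E:-15/8,Z:55/8):277/16,N:-109/16):65/16,J:47/16):153/32,(L:85/12,Q:11/12):153/32)
total length: 641/16

((((E:-15/8,Z:55/8):277/16,N:-109/16):65/16,J:47/16):153/32,(L:85/12,Q:11/12):153/32)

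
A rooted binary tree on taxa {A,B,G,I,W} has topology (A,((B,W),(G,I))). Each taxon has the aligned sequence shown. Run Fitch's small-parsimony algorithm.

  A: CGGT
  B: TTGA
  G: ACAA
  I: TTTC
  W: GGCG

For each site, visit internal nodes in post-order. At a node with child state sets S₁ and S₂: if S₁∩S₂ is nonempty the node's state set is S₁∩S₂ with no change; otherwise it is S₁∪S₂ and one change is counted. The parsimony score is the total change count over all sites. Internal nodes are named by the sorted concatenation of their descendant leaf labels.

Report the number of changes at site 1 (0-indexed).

3

site 0, node BW: B={T} ∪ W={G} → {G,T} (+1)
site 0, node GI: G={A} ∪ I={T} → {A,T} (+1)
site 0, node BGIW: BW={G,T} ∩ GI={A,T} → {T} (+0)
site 0, node ABGIW: A={C} ∪ BGIW={T} → {C,T} (+1)
site 1, node BW: B={T} ∪ W={G} → {G,T} (+1)
site 1, node GI: G={C} ∪ I={T} → {C,T} (+1)
site 1, node BGIW: BW={G,T} ∩ GI={C,T} → {T} (+0)
site 1, node ABGIW: A={G} ∪ BGIW={T} → {G,T} (+1)
site 2, node BW: B={G} ∪ W={C} → {C,G} (+1)
site 2, node GI: G={A} ∪ I={T} → {A,T} (+1)
site 2, node BGIW: BW={C,G} ∪ GI={A,T} → {A,C,G,T} (+1)
site 2, node ABGIW: A={G} ∩ BGIW={A,C,G,T} → {G} (+0)
site 3, node BW: B={A} ∪ W={G} → {A,G} (+1)
site 3, node GI: G={A} ∪ I={C} → {A,C} (+1)
site 3, node BGIW: BW={A,G} ∩ GI={A,C} → {A} (+0)
site 3, node ABGIW: A={T} ∪ BGIW={A} → {A,T} (+1)
per-site changes: [3, 3, 3, 3]; total = 12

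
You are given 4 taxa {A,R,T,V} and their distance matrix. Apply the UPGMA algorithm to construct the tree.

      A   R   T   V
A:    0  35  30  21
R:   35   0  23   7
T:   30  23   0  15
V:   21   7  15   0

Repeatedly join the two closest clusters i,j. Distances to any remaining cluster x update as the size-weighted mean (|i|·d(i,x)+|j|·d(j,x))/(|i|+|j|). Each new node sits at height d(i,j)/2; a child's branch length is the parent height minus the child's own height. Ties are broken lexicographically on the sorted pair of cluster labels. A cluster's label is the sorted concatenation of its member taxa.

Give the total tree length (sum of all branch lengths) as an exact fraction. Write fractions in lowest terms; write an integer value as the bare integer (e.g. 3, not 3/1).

iteration 1: select R,V (d=7); attach at lengths (7/2, 7/2); label the merged cluster RV
  updated: d(A,RV)=28, d(RV,T)=19
iteration 2: select RV,T (d=19); attach at lengths (6, 19/2); label the merged cluster RTV
  updated: d(A,RTV)=86/3
iteration 3: select A,RTV (d=86/3); attach at lengths (43/3, 29/6); label the merged cluster ARTV
final tree: (A:43/3,((R:7/2,V:7/2):6,T:19/2):29/6)
total length: 125/3

125/3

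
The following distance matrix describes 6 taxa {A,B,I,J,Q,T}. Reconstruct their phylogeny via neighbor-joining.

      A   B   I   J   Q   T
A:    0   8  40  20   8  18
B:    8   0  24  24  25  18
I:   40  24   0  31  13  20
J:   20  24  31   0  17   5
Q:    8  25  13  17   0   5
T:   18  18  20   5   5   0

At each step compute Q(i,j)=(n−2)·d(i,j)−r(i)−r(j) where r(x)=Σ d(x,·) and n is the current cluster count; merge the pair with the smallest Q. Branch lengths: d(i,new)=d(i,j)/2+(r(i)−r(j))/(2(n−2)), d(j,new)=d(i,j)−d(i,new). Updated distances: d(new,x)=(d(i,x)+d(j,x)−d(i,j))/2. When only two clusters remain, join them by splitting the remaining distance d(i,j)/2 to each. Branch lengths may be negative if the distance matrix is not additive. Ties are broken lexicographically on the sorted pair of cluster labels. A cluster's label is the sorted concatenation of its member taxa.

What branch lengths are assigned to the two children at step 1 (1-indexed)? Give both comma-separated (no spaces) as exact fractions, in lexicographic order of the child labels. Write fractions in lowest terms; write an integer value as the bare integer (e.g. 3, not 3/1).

27/8,37/8

step 1: merge (A,B) at d=8, Q=-161; branch lengths A→27/8, B→37/8; new cluster AB
  updated: d(AB,I)=28, d(AB,J)=18, d(AB,Q)=25/2, d(AB,T)=14
step 2: merge (I,Q) at d=13, Q=-201/2; branch lengths I→167/12, Q→-11/12; new cluster IQ
  updated: d(AB,IQ)=55/4, d(IQ,J)=35/2, d(IQ,T)=6
step 3: merge (AB,IQ) at d=55/4, Q=-111/2; branch lengths AB→9, IQ→19/4; new cluster ABIQ
  updated: d(ABIQ,J)=87/8, d(ABIQ,T)=25/8
step 4: merge (ABIQ,J) at d=87/8, Q=-19; branch lengths ABIQ→9/2, J→51/8; new cluster ABIJQ
  updated: d(ABIJQ,T)=-11/8
step 5: merge (ABIJQ,T) at d=-11/8; branch lengths ABIJQ→-11/16, T→-11/16; new cluster ABIJQT
final tree: ((((A:27/8,B:37/8):9,(I:167/12,Q:-11/12):19/4):9/2,J:51/8):-11/16,T:-11/16)
total length: 177/4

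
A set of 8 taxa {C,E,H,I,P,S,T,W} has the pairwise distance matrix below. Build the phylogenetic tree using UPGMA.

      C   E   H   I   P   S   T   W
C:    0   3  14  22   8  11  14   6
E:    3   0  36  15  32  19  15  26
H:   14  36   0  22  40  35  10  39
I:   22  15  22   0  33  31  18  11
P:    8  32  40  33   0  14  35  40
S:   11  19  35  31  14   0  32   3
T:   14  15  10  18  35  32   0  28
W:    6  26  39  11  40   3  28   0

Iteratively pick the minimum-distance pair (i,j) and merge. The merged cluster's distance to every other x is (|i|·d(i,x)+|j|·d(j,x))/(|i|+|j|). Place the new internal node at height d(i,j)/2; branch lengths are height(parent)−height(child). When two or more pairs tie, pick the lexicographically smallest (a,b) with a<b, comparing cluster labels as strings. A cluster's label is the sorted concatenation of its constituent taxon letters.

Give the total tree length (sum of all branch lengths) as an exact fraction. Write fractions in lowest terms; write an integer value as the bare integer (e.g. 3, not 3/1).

18797/280

1. join C+E (d=3) ⇒ CE; edges |C|=3/2, |E|=3/2
  updated: d(CE,H)=25, d(CE,I)=37/2, d(CE,P)=20, d(CE,S)=15, d(CE,T)=29/2, d(CE,W)=16
2. join S+W (d=3) ⇒ SW; edges |S|=3/2, |W|=3/2
  updated: d(CE,SW)=31/2, d(H,SW)=37, d(I,SW)=21, d(P,SW)=27, d(SW,T)=30
3. join H+T (d=10) ⇒ HT; edges |H|=5, |T|=5
  updated: d(CE,HT)=79/4, d(HT,I)=20, d(HT,P)=75/2, d(HT,SW)=67/2
4. join CE+SW (d=31/2) ⇒ CESW; edges |CE|=25/4, |SW|=25/4
  updated: d(CESW,HT)=213/8, d(CESW,I)=79/4, d(CESW,P)=47/2
5. join CESW+I (d=79/4) ⇒ CEISW; edges |CESW|=17/8, |I|=79/8
  updated: d(CEISW,HT)=253/10, d(CEISW,P)=127/5
6. join CEISW+HT (d=253/10) ⇒ CEHISTW; edges |CEISW|=111/40, |HT|=153/20
  updated: d(CEHISTW,P)=202/7
7. join CEHISTW+P (d=202/7) ⇒ CEHIPSTW; edges |CEHISTW|=249/140, |P|=101/7
final tree: (((((C:3/2,E:3/2):25/4,(S:3/2,W:3/2):25/4):17/8,I:79/8):111/40,(H:5,T:5):153/20):249/140,P:101/7)
total length: 18797/280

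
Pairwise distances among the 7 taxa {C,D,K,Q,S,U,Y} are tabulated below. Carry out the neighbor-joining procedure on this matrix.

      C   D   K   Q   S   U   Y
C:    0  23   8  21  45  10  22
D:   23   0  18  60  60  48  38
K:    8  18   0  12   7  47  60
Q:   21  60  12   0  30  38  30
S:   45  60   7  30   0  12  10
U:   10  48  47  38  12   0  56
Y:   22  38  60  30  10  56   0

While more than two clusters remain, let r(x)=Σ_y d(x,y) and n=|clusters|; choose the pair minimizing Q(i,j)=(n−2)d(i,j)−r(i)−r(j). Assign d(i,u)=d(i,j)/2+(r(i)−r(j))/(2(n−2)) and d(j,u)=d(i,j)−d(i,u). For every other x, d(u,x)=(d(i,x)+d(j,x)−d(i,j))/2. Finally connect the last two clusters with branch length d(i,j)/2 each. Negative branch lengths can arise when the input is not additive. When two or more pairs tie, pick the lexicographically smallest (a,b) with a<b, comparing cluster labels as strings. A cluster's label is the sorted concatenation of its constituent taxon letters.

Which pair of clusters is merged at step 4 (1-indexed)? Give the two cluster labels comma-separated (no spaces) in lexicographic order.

CU,DK

iteration 1: select S,Y (d=10, Q=-330); attach at lengths (-1/5, 51/5); label the merged cluster SY
  updated: d(C,SY)=57/2, d(D,SY)=44, d(K,SY)=57/2, d(Q,SY)=25, d(SY,U)=29
iteration 2: select D,K (d=18, Q=-469/2); attach at lengths (303/16, -15/16); label the merged cluster DK
  updated: d(C,DK)=13/2, d(DK,Q)=27, d(DK,SY)=109/4, d(DK,U)=77/2
iteration 3: select C,U (d=10, Q=-303/2); attach at lengths (-13/4, 53/4); label the merged cluster CU
  updated: d(CU,DK)=35/2, d(CU,Q)=49/2, d(CU,SY)=95/4
iteration 4: select CU,DK (d=35/2, Q=-205/2); attach at lengths (29/4, 41/4); label the merged cluster CDKU
  updated: d(CDKU,Q)=17, d(CDKU,SY)=67/4
iteration 5: select CDKU,Q (d=17, Q=-235/4); attach at lengths (35/8, 101/8); label the merged cluster CDKQU
  updated: d(CDKQU,SY)=99/8
iteration 6: select CDKQU,SY (d=99/8); attach at lengths (99/16, 99/16); label the merged cluster CDKQSUY
final tree: ((((C:-13/4,U:53/4):29/4,(D:303/16,K:-15/16):41/4):35/8,Q:101/8):99/16,(S:-1/5,Y:51/5):99/16)
total length: 679/8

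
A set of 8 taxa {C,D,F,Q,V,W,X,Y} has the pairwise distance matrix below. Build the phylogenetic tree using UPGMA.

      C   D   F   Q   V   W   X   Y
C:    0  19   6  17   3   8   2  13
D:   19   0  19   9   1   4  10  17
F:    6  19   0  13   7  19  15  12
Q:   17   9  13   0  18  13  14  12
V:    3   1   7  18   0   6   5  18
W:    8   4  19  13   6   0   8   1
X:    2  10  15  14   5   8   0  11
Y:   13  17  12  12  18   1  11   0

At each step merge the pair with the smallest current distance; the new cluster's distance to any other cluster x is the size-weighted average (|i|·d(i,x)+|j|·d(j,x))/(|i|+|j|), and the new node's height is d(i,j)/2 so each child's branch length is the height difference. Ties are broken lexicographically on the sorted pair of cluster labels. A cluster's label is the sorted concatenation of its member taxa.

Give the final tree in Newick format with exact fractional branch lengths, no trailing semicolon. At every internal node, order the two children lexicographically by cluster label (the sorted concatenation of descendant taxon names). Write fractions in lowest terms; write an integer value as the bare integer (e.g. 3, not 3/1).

iteration 1: select D,V (d=1); attach at lengths (1/2, 1/2); label the merged cluster DV
  updated: d(C,DV)=11, d(DV,F)=13, d(DV,Q)=27/2, d(DV,W)=5, d(DV,X)=15/2, d(DV,Y)=35/2
iteration 2: select W,Y (d=1); attach at lengths (1/2, 1/2); label the merged cluster WY
  updated: d(C,WY)=21/2, d(DV,WY)=45/4, d(F,WY)=31/2, d(Q,WY)=25/2, d(WY,X)=19/2
iteration 3: select C,X (d=2); attach at lengths (1, 1); label the merged cluster CX
  updated: d(CX,DV)=37/4, d(CX,F)=21/2, d(CX,Q)=31/2, d(CX,WY)=10
iteration 4: select CX,DV (d=37/4); attach at lengths (29/8, 33/8); label the merged cluster CDVX
  updated: d(CDVX,F)=47/4, d(CDVX,Q)=29/2, d(CDVX,WY)=85/8
iteration 5: select CDVX,WY (d=85/8); attach at lengths (11/16, 77/16); label the merged cluster CDVWXY
  updated: d(CDVWXY,F)=13, d(CDVWXY,Q)=83/6
iteration 6: select CDVWXY,F (d=13); attach at lengths (19/16, 13/2); label the merged cluster CDFVWXY
  updated: d(CDFVWXY,Q)=96/7
iteration 7: select CDFVWXY,Q (d=96/7); attach at lengths (5/14, 48/7); label the merged cluster CDFQVWXY
final tree: (((((C:1,X:1):29/8,(D:1/2,V:1/2):33/8):11/16,(W:1/2,Y:1/2):77/16):19/16,F:13/2):5/14,Q:48/7)
total length: 3601/112

(((((C:1,X:1):29/8,(D:1/2,V:1/2):33/8):11/16,(W:1/2,Y:1/2):77/16):19/16,F:13/2):5/14,Q:48/7)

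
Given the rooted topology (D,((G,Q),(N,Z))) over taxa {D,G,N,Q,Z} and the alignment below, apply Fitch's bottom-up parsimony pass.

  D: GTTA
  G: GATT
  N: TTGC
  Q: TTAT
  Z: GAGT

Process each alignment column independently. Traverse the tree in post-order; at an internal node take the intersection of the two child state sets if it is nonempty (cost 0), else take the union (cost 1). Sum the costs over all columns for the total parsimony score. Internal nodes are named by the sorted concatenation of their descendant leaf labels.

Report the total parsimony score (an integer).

8

[col 0] GQ: children G:{G}, Q:{T} ∪→ {G,T}; cost 1
[col 0] NZ: children N:{T}, Z:{G} ∪→ {G,T}; cost 1
[col 0] GNQZ: children GQ:{G,T}, NZ:{G,T} ∩→ {G,T}; cost 0
[col 0] DGNQZ: children D:{G}, GNQZ:{G,T} ∩→ {G}; cost 0
[col 1] GQ: children G:{A}, Q:{T} ∪→ {A,T}; cost 1
[col 1] NZ: children N:{T}, Z:{A} ∪→ {A,T}; cost 1
[col 1] GNQZ: children GQ:{A,T}, NZ:{A,T} ∩→ {A,T}; cost 0
[col 1] DGNQZ: children D:{T}, GNQZ:{A,T} ∩→ {T}; cost 0
[col 2] GQ: children G:{T}, Q:{A} ∪→ {A,T}; cost 1
[col 2] NZ: children N:{G}, Z:{G} ∩→ {G}; cost 0
[col 2] GNQZ: children GQ:{A,T}, NZ:{G} ∪→ {A,G,T}; cost 1
[col 2] DGNQZ: children D:{T}, GNQZ:{A,G,T} ∩→ {T}; cost 0
[col 3] GQ: children G:{T}, Q:{T} ∩→ {T}; cost 0
[col 3] NZ: children N:{C}, Z:{T} ∪→ {C,T}; cost 1
[col 3] GNQZ: children GQ:{T}, NZ:{C,T} ∩→ {T}; cost 0
[col 3] DGNQZ: children D:{A}, GNQZ:{T} ∪→ {A,T}; cost 1
per-site changes: [2, 2, 2, 2]; total = 8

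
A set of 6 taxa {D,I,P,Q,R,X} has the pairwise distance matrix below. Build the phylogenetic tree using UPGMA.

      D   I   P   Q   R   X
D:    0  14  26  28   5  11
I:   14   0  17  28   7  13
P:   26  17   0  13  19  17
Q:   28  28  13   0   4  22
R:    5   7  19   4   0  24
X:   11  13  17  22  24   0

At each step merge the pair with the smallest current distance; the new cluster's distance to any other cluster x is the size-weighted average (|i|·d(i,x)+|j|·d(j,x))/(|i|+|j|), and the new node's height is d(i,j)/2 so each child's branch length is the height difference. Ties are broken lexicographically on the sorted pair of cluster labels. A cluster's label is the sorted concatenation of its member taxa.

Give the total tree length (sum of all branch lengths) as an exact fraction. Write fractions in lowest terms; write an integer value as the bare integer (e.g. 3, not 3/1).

499/12

1. join Q+R (d=4) ⇒ QR; edges |Q|=2, |R|=2
  updated: d(D,QR)=33/2, d(I,QR)=35/2, d(P,QR)=16, d(QR,X)=23
2. join D+X (d=11) ⇒ DX; edges |D|=11/2, |X|=11/2
  updated: d(DX,I)=27/2, d(DX,P)=43/2, d(DX,QR)=79/4
3. join DX+I (d=27/2) ⇒ DIX; edges |DX|=5/4, |I|=27/4
  updated: d(DIX,P)=20, d(DIX,QR)=19
4. join P+QR (d=16) ⇒ PQR; edges |P|=8, |QR|=6
  updated: d(DIX,PQR)=58/3
5. join DIX+PQR (d=58/3) ⇒ DIPQRX; edges |DIX|=35/12, |PQR|=5/3
final tree: (((D:11/2,X:11/2):5/4,I:27/4):35/12,(P:8,(Q:2,R:2):6):5/3)
total length: 499/12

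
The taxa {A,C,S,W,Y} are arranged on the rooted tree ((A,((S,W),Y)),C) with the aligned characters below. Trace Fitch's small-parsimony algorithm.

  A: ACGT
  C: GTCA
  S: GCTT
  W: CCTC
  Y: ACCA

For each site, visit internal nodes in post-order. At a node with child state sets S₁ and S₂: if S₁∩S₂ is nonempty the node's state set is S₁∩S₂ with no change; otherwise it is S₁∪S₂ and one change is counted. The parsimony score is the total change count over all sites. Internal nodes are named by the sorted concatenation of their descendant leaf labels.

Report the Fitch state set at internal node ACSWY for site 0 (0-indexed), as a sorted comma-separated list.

A,G

SW@0: {G} ∪ {C} = {C,G} (union, +1)
SWY@0: {C,G} ∪ {A} = {A,C,G} (union, +1)
ASWY@0: {A} ∩ {A,C,G} = {A} (intersection, +0)
ACSWY@0: {A} ∪ {G} = {A,G} (union, +1)
SW@1: {C} ∩ {C} = {C} (intersection, +0)
SWY@1: {C} ∩ {C} = {C} (intersection, +0)
ASWY@1: {C} ∩ {C} = {C} (intersection, +0)
ACSWY@1: {C} ∪ {T} = {C,T} (union, +1)
SW@2: {T} ∩ {T} = {T} (intersection, +0)
SWY@2: {T} ∪ {C} = {C,T} (union, +1)
ASWY@2: {G} ∪ {C,T} = {C,G,T} (union, +1)
ACSWY@2: {C,G,T} ∩ {C} = {C} (intersection, +0)
SW@3: {T} ∪ {C} = {C,T} (union, +1)
SWY@3: {C,T} ∪ {A} = {A,C,T} (union, +1)
ASWY@3: {T} ∩ {A,C,T} = {T} (intersection, +0)
ACSWY@3: {T} ∪ {A} = {A,T} (union, +1)
per-site changes: [3, 1, 2, 3]; total = 9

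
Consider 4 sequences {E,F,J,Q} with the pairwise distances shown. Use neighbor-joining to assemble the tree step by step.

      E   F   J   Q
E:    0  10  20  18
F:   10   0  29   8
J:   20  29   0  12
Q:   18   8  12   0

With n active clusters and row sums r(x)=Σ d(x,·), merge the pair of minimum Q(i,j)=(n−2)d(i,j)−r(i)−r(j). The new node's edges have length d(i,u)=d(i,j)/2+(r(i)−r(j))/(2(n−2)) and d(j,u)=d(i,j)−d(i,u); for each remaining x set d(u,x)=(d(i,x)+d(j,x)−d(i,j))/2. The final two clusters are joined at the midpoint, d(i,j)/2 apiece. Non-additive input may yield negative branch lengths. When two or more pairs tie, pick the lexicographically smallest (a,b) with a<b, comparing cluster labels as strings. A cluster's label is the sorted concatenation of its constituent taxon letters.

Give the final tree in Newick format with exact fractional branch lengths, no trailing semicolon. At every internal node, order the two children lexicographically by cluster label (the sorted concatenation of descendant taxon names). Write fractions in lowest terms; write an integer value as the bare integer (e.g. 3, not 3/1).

(((E:21/4,F:19/4):31/4,J:47/4):1/8,Q:1/8)

1. join E+F (d=10, Q=-75) ⇒ EF; edges |E|=21/4, |F|=19/4
  updated: d(EF,J)=39/2, d(EF,Q)=8
2. join EF+J (d=39/2, Q=-79/2) ⇒ EFJ; edges |EF|=31/4, |J|=47/4
  updated: d(EFJ,Q)=1/4
3. join EFJ+Q (d=1/4) ⇒ EFJQ; edges |EFJ|=1/8, |Q|=1/8
final tree: (((E:21/4,F:19/4):31/4,J:47/4):1/8,Q:1/8)
total length: 119/4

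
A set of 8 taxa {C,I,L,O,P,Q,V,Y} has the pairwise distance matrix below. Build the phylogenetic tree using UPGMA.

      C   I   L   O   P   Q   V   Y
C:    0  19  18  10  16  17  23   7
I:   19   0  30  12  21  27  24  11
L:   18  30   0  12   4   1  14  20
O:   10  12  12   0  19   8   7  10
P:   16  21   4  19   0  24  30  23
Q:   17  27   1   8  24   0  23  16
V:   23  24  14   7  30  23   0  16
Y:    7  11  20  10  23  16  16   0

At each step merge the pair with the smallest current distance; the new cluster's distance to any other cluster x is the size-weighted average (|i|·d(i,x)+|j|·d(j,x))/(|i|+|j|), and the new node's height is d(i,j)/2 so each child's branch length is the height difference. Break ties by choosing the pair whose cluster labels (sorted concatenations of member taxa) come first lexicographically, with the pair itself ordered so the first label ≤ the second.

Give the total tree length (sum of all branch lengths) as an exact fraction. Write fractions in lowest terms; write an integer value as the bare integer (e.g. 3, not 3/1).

iteration 1: select L,Q (d=1); attach at lengths (1/2, 1/2); label the merged cluster LQ
  updated: d(C,LQ)=35/2, d(I,LQ)=57/2, d(LQ,O)=10, d(LQ,P)=14, d(LQ,V)=37/2, d(LQ,Y)=18
iteration 2: select C,Y (d=7); attach at lengths (7/2, 7/2); label the merged cluster CY
  updated: d(CY,I)=15, d(CY,LQ)=71/4, d(CY,O)=10, d(CY,P)=39/2, d(CY,V)=39/2
iteration 3: select O,V (d=7); attach at lengths (7/2, 7/2); label the merged cluster OV
  updated: d(CY,OV)=59/4, d(I,OV)=18, d(LQ,OV)=57/4, d(OV,P)=49/2
iteration 4: select LQ,P (d=14); attach at lengths (13/2, 7); label the merged cluster LPQ
  updated: d(CY,LPQ)=55/3, d(I,LPQ)=26, d(LPQ,OV)=53/3
iteration 5: select CY,OV (d=59/4); attach at lengths (31/8, 31/8); label the merged cluster COVY
  updated: d(COVY,I)=33/2, d(COVY,LPQ)=18
iteration 6: select COVY,I (d=33/2); attach at lengths (7/8, 33/4); label the merged cluster CIOVY
  updated: d(CIOVY,LPQ)=98/5
iteration 7: select CIOVY,LPQ (d=98/5); attach at lengths (31/20, 14/5); label the merged cluster CILOPQVY
final tree: ((((C:7/2,Y:7/2):31/8,(O:7/2,V:7/2):31/8):7/8,I:33/4):31/20,((L:1/2,Q:1/2):13/2,P:7):14/5)
total length: 1989/40

1989/40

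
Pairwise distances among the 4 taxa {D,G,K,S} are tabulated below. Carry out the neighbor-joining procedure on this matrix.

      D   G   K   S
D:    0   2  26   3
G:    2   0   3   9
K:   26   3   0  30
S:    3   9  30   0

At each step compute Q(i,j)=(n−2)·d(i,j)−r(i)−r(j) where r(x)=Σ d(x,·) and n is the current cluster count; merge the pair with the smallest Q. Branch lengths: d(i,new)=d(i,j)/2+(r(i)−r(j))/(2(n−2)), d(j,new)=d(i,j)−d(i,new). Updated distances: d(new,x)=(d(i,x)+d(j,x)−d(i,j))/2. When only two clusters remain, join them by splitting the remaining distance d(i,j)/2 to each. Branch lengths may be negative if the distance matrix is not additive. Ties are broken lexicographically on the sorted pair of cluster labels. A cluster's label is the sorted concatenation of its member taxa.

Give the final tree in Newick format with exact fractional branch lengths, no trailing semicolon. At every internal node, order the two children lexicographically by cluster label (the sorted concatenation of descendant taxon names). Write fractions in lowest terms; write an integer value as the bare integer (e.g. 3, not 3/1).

1. join D+S (d=3, Q=-67) ⇒ DS; edges |D|=-5/4, |S|=17/4
  updated: d(DS,G)=4, d(DS,K)=53/2
2. join DS+G (d=4, Q=-67/2) ⇒ DGS; edges |DS|=55/4, |G|=-39/4
  updated: d(DGS,K)=51/4
3. join DGS+K (d=51/4) ⇒ DGKS; edges |DGS|=51/8, |K|=51/8
final tree: (((D:-5/4,S:17/4):55/4,G:-39/4):51/8,K:51/8)
total length: 79/4

(((D:-5/4,S:17/4):55/4,G:-39/4):51/8,K:51/8)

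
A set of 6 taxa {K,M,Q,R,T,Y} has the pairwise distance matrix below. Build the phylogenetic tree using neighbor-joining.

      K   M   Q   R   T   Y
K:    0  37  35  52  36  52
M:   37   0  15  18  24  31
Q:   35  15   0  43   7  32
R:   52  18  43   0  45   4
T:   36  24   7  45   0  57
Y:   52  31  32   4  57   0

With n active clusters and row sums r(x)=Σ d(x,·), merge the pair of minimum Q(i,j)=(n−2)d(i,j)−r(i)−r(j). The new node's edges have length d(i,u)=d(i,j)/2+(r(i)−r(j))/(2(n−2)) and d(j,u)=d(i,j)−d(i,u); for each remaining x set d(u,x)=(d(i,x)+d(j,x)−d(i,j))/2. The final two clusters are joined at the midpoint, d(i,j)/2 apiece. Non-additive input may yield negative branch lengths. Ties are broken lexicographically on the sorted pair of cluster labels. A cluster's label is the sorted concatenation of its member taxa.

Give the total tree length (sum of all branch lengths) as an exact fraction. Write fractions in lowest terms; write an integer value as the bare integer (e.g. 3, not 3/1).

1179/16

iteration 1: select R,Y (d=4, Q=-322); attach at lengths (1/4, 15/4); label the merged cluster RY
  updated: d(K,RY)=50, d(M,RY)=45/2, d(Q,RY)=71/2, d(RY,T)=49
iteration 2: select M,RY (d=45/2, Q=-188); attach at lengths (3/2, 21); label the merged cluster MRY
  updated: d(K,MRY)=129/4, d(MRY,Q)=14, d(MRY,T)=101/4
iteration 3: select K,MRY (d=129/4, Q=-441/4); attach at lengths (385/16, 131/16); label the merged cluster KMRY
  updated: d(KMRY,Q)=67/8, d(KMRY,T)=29/2
iteration 4: select KMRY,Q (d=67/8, Q=-239/8); attach at lengths (127/16, 7/16); label the merged cluster KMQRY
  updated: d(KMQRY,T)=105/16
iteration 5: select KMQRY,T (d=105/16); attach at lengths (105/32, 105/32); label the merged cluster KMQRTY
final tree: (((K:385/16,(M:3/2,(R:1/4,Y:15/4):21):131/16):127/16,Q:7/16):105/32,T:105/32)
total length: 1179/16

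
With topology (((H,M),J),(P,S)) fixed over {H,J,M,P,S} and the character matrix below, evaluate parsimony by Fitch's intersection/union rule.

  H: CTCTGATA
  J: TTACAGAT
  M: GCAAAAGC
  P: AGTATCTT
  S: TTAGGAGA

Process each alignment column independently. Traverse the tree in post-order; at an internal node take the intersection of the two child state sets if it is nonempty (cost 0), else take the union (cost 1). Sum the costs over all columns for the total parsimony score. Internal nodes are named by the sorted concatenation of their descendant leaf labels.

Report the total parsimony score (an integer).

21

site 0, node HM: H={C} ∪ M={G} → {C,G} (+1)
site 0, node HJM: HM={C,G} ∪ J={T} → {C,G,T} (+1)
site 0, node PS: P={A} ∪ S={T} → {A,T} (+1)
site 0, node HJMPS: HJM={C,G,T} ∩ PS={A,T} → {T} (+0)
site 1, node HM: H={T} ∪ M={C} → {C,T} (+1)
site 1, node HJM: HM={C,T} ∩ J={T} → {T} (+0)
site 1, node PS: P={G} ∪ S={T} → {G,T} (+1)
site 1, node HJMPS: HJM={T} ∩ PS={G,T} → {T} (+0)
site 2, node HM: H={C} ∪ M={A} → {A,C} (+1)
site 2, node HJM: HM={A,C} ∩ J={A} → {A} (+0)
site 2, node PS: P={T} ∪ S={A} → {A,T} (+1)
site 2, node HJMPS: HJM={A} ∩ PS={A,T} → {A} (+0)
site 3, node HM: H={T} ∪ M={A} → {A,T} (+1)
site 3, node HJM: HM={A,T} ∪ J={C} → {A,C,T} (+1)
site 3, node PS: P={A} ∪ S={G} → {A,G} (+1)
site 3, node HJMPS: HJM={A,C,T} ∩ PS={A,G} → {A} (+0)
site 4, node HM: H={G} ∪ M={A} → {A,G} (+1)
site 4, node HJM: HM={A,G} ∩ J={A} → {A} (+0)
site 4, node PS: P={T} ∪ S={G} → {G,T} (+1)
site 4, node HJMPS: HJM={A} ∪ PS={G,T} → {A,G,T} (+1)
site 5, node HM: H={A} ∩ M={A} → {A} (+0)
site 5, node HJM: HM={A} ∪ J={G} → {A,G} (+1)
site 5, node PS: P={C} ∪ S={A} → {A,C} (+1)
site 5, node HJMPS: HJM={A,G} ∩ PS={A,C} → {A} (+0)
site 6, node HM: H={T} ∪ M={G} → {G,T} (+1)
site 6, node HJM: HM={G,T} ∪ J={A} → {A,G,T} (+1)
site 6, node PS: P={T} ∪ S={G} → {G,T} (+1)
site 6, node HJMPS: HJM={A,G,T} ∩ PS={G,T} → {G,T} (+0)
site 7, node HM: H={A} ∪ M={C} → {A,C} (+1)
site 7, node HJM: HM={A,C} ∪ J={T} → {A,C,T} (+1)
site 7, node PS: P={T} ∪ S={A} → {A,T} (+1)
site 7, node HJMPS: HJM={A,C,T} ∩ PS={A,T} → {A,T} (+0)
per-site changes: [3, 2, 2, 3, 3, 2, 3, 3]; total = 21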